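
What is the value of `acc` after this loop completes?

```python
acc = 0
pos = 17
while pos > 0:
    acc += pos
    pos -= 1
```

Sum 17 down to 1
`acc` takes the values: 0 → 17 → 33 → 48 → 62 → 75 → 87 → 98 → 108 → 117 → 125 → 132 → 138 → 143 → 147 → 150 → 152 → 153

Answer: 153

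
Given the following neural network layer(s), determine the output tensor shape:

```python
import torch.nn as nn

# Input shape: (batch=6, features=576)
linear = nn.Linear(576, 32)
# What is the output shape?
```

Input: (6, 576) -> Output: (6, 32)

Answer: (6, 32)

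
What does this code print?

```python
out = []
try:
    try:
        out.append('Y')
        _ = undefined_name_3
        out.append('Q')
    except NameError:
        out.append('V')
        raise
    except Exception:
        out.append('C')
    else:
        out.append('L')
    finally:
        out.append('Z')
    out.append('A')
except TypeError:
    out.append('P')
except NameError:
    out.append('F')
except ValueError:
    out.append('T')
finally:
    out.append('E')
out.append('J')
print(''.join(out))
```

Execution trace: 'Y' (inner try body) → 'V' (inner except NameError) → 'Z' (inner finally) → 'F' (except NameError) → 'E' (finally) → 'J' (after the try/except). Output: YVZFEJ

Answer: YVZFEJ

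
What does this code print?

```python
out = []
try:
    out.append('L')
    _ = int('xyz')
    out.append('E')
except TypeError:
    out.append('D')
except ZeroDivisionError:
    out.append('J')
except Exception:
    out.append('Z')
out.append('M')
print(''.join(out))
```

Execution trace: 'L' (try body) → 'Z' (except Exception) → 'M' (after the try/except). Output: LZM

Answer: LZM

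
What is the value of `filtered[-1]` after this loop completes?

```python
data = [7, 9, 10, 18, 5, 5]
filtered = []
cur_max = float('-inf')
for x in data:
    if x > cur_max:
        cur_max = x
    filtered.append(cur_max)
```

Running max ends at 18
`filtered` takes the values: [] → [7] → [7, 9] → [7, 9, 10] → [7, 9, 10, 18] → [7, 9, 10, 18, 18] → [7, 9, 10, 18, 18, 18]
So `filtered[-1]` = 18

Answer: 18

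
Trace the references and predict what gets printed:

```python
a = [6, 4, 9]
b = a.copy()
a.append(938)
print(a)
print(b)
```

Key concept: list.copy() creates independent copy.
Step by step:
`a = [6, 4, 9]` → a = [6, 4, 9]
`b = a.copy()` → b = [6, 4, 9]
`a.append(938)` → a = [6, 4, 9, 938]
`print(a)` → prints [6, 4, 9, 938]
`print(b)` → prints [6, 4, 9]

Answer:
[6, 4, 9, 938]
[6, 4, 9]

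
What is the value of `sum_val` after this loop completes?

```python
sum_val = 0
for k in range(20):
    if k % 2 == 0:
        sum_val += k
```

Sum of even numbers 0 to 19
`sum_val` takes the values: 0 → 2 → 6 → 12 → 20 → 30 → 42 → 56 → 72 → 90

Answer: 90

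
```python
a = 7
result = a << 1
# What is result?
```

Trace:
`a = 7` → a = 7
`result = a << 1` → result = 14
So result = 14

Answer: 14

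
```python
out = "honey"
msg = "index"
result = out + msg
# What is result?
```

Trace:
`out = "honey"` → out = 'honey'
`msg = "index"` → msg = 'index'
`result = out + msg` → result = 'honeyindex'
So result = 'honeyindex'

Answer: 'honeyindex'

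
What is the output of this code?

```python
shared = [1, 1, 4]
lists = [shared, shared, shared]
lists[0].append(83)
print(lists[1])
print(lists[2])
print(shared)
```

Key concept: list of same reference.
Step by step:
`shared = [1, 1, 4]` → shared = [1, 1, 4]
`lists = [shared, shared, shared]` → lists = [[1, 1, 4], [1, 1, 4], [1, 1, 4]]
`lists[0].append(83)` → shared = [1, 1, 4, 83]; lists = [[1, 1, 4, 83], [1, 1, 4, 83], [1, 1, 4, 83]]
`print(lists[1])` → prints [1, 1, 4, 83]
`print(lists[2])` → prints [1, 1, 4, 83]
`print(shared)` → prints [1, 1, 4, 83]

Answer:
[1, 1, 4, 83]
[1, 1, 4, 83]
[1, 1, 4, 83]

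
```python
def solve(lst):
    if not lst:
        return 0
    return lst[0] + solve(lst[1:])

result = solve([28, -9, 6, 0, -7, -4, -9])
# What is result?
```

28 + (-9) + 6 + 0 + (-7) + (-4) + (-9) + 0 = 5

Answer: 5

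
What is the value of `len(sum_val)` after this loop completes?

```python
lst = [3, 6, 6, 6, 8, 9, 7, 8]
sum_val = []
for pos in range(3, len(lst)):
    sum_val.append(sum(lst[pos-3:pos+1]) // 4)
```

Number of 4-element averages
`sum_val` takes the values: [] → [5] → [5, 6] → [5, 6, 7] → [5, 6, 7, 7] → [5, 6, 7, 7, 8]
So `len(sum_val)` = 5

Answer: 5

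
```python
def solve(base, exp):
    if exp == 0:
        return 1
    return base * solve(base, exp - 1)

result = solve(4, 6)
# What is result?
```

solve(4, 6) = 4 * 4 * 4 * 4 * 4 * 4 = 4096

Answer: 4096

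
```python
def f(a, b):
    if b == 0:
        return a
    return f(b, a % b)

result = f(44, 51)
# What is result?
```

f(44, 51) -> f(51, 44) -> f(44, 7) -> f(7, 2) -> f(2, 1) -> f(1, 0) -> 1

Answer: 1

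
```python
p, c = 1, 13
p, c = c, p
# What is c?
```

Trace:
`p, c = 1, 13` → p = 1; c = 13
`p, c = c, p` → p = 13; c = 1
So c = 1

Answer: 1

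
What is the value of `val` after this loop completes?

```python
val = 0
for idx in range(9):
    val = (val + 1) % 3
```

Increment mod 3, 9 times = 0
`val` takes the values: 0 → 1 → 2 → 0 → 1 → 2 → 0 → 1 → 2 → 0

Answer: 0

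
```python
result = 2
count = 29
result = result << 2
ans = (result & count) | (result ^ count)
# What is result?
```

Trace:
`result = 2` → result = 2
`count = 29` → count = 29
`result = result << 2` → result = 8
`ans = (result & count) | (result ^ count)` → ans = 29
So result = 8

Answer: 8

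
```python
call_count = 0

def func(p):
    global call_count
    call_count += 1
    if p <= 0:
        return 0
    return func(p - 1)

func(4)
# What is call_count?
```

Linear recursion stepping by 1: 5 calls from p=4 down to ≤0.

Answer: 5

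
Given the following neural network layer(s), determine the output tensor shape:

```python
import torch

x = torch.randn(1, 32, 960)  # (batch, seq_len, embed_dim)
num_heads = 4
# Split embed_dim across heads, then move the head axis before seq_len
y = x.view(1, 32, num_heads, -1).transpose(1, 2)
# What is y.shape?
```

Input: (1, 32, 960) -> head_dim = 960 // 4 = 240; after view: (1, 32, 4, 240) -> after transpose(1, 2): (1, 4, 32, 240) -> Output: (1, 4, 32, 240)

Answer: (1, 4, 32, 240)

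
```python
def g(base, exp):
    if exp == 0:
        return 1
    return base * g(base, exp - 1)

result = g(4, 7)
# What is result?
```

g(4, 7) = 4 * 4 * 4 * 4 * 4 * 4 * 4 = 16384

Answer: 16384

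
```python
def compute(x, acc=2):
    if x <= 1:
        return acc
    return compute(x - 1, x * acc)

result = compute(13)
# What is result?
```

Accumulator trace (n, acc): (13, 2) -> (12, 26) -> (11, 312) -> (10, 3432) -> (9, 34320) -> (8, 308880) -> (7, 2471040) -> (6, 17297280) -> (5, 103783680) -> (4, 518918400) -> (3, 2075673600) -> (2, 6227020800) -> (1, 12454041600) -> return 12454041600

Answer: 12454041600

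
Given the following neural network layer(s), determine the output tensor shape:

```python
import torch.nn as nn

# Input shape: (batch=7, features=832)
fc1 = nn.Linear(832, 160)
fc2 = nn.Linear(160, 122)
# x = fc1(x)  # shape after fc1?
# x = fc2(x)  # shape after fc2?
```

Input: (7, 832) -> after fc1: (7, 160) -> Output: (7, 122)

Answer: (7, 122)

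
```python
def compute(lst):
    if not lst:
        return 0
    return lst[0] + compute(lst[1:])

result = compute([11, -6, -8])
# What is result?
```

11 + (-6) + (-8) + 0 = -3

Answer: -3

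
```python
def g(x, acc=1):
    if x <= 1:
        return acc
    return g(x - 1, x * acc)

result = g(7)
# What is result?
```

Accumulator trace (n, acc): (7, 1) -> (6, 7) -> (5, 42) -> (4, 210) -> (3, 840) -> (2, 2520) -> (1, 5040) -> return 5040

Answer: 5040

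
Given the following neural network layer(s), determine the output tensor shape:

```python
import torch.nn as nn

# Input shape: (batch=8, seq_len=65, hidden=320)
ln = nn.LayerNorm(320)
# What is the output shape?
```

Input: (8, 65, 320) -> Output: (8, 65, 320)

Answer: (8, 65, 320)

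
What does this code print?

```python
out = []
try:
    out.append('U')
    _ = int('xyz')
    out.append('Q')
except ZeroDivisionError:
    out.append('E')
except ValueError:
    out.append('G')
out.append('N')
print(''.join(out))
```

Execution trace: 'U' (try body) → 'G' (except ValueError) → 'N' (after the try/except). Output: UGN

Answer: UGN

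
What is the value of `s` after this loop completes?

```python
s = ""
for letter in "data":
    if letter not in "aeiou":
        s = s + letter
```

Remove vowels from 'data'
`s` takes the values: "" → "d" → "dt"

Answer: "dt"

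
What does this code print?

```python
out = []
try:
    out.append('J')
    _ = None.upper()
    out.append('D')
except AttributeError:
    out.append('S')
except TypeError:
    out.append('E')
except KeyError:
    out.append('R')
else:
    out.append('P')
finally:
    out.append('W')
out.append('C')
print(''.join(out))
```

Execution trace: 'J' (try body) → 'S' (except AttributeError) → 'W' (finally) → 'C' (after the try/except). Output: JSWC

Answer: JSWC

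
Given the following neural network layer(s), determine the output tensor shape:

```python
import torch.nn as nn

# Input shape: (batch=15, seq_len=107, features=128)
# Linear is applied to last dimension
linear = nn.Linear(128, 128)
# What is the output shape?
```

Input: (15, 107, 128) -> Output: (15, 107, 128)

Answer: (15, 107, 128)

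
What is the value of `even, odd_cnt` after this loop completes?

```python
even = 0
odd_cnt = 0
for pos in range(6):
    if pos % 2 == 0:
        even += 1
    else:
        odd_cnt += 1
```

Count evens and odds in range(6)
`even, odd_cnt` takes the values: (0, 0) → (1, 0) → (1, 1) → (2, 1) → (2, 2) → (3, 2) → (3, 3)

Answer: 3, 3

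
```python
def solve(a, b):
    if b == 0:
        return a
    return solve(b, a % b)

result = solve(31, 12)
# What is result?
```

solve(31, 12) -> solve(12, 7) -> solve(7, 5) -> solve(5, 2) -> solve(2, 1) -> solve(1, 0) -> 1

Answer: 1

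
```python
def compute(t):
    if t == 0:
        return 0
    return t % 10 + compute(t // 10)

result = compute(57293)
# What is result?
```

Sum of digits of 57293: 3 + 9 + 2 + 7 + 5 = 26

Answer: 26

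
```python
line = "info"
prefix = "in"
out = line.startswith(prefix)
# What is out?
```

Trace:
`line = "info"` → line = 'info'
`prefix = "in"` → prefix = 'in'
`out = line.startswith(prefix)` → out = True
So out = True

Answer: True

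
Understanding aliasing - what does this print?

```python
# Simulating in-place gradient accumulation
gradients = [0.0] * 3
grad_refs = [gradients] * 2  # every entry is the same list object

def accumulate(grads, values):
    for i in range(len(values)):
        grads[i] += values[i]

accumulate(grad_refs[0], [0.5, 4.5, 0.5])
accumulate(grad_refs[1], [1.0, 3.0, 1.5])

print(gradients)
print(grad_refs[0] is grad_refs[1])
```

Key concept: gradient accumulation aliasing.
Step by step:
`gradients = [0.0] * 3` → gradients = [0.0, 0.0, 0.0]
`grad_refs = [gradients] * 2` → grad_refs = [[0.0, 0.0, 0.0], [0.0, 0.0, 0.0]]
`accumulate(grad_refs[0], [0.5, 4.5, 0.5])` → gradients = [0.5, 4.5, 0.5]; grad_refs = [[0.5, 4.5, 0.5], [0.5, 4.5, 0.5]]
`accumulate(grad_refs[1], [1.0, 3.0, 1.5])` → gradients = [1.5, 7.5, 2.0]; grad_refs = [[1.5, 7.5, 2.0], [1.5, 7.5, 2.0]]
`print(gradients)` → prints [1.5, 7.5, 2.0]
`print(grad_refs[0] is grad_refs[1])` → prints True

Answer:
[1.5, 7.5, 2.0]
True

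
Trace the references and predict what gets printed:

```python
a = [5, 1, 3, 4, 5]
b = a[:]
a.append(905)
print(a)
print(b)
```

Key concept: slice [:] creates copy.
Step by step:
`a = [5, 1, 3, 4, 5]` → a = [5, 1, 3, 4, 5]
`b = a[:]` → b = [5, 1, 3, 4, 5]
`a.append(905)` → a = [5, 1, 3, 4, 5, 905]
`print(a)` → prints [5, 1, 3, 4, 5, 905]
`print(b)` → prints [5, 1, 3, 4, 5]

Answer:
[5, 1, 3, 4, 5, 905]
[5, 1, 3, 4, 5]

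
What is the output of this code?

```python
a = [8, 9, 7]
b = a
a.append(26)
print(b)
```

Key concept: basic list aliasing.
Step by step:
`a = [8, 9, 7]` → a = [8, 9, 7]
`b = a` → b = [8, 9, 7] (same object as a)
`a.append(26)` → a = [8, 9, 7, 26] (same object as b); b = [8, 9, 7, 26] (same object as a)
`print(b)` → prints [8, 9, 7, 26]

Answer: [8, 9, 7, 26]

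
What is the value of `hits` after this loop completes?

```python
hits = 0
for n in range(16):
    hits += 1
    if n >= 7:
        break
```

Loop breaks when n reaches 7, hits is 8
`hits` takes the values: 0 → 1 → 2 → 3 → 4 → 5 → 6 → 7 → 8

Answer: 8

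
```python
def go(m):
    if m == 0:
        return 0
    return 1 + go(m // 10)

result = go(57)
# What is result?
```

Count of digits of 57: 2

Answer: 2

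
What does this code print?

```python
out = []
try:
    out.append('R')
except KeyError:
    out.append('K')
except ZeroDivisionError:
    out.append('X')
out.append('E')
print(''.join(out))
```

Execution trace: 'R' (try body, no exception) → 'E' (after the try/except). Output: RE

Answer: RE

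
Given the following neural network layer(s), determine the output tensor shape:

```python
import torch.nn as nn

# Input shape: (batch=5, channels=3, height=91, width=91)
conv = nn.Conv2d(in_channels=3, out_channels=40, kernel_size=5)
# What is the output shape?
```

Input: (5, 3, 91, 91) -> Output: (5, 40, 87, 87)

Answer: (5, 40, 87, 87)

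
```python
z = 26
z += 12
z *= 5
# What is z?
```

Trace:
`z = 26` → z = 26
`z += 12` → z = 38
`z *= 5` → z = 190
So z = 190

Answer: 190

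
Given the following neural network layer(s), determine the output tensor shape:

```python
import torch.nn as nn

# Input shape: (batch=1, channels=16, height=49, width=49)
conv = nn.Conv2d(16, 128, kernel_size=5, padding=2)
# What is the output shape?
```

Input: (1, 16, 49, 49) -> Output: (1, 128, 49, 49)

Answer: (1, 128, 49, 49)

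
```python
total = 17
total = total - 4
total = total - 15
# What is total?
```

Trace:
`total = 17` → total = 17
`total = total - 4` → total = 13
`total = total - 15` → total = -2
So total = -2

Answer: -2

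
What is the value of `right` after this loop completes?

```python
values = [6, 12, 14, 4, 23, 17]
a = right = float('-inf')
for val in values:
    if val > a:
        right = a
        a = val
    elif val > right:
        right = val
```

Second largest (with repeats) in [6, 12, 14, 4, 23, 17]
`right` takes the values: -inf → 6 → 12 → 14 → 17

Answer: 17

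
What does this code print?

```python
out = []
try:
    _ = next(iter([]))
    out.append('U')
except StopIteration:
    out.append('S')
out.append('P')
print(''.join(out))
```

Execution trace: 'S' (except StopIteration) → 'P' (after the try/except). Output: SP

Answer: SP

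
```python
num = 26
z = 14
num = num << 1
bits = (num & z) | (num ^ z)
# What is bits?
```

Trace:
`num = 26` → num = 26
`z = 14` → z = 14
`num = num << 1` → num = 52
`bits = (num & z) | (num ^ z)` → bits = 62
So bits = 62

Answer: 62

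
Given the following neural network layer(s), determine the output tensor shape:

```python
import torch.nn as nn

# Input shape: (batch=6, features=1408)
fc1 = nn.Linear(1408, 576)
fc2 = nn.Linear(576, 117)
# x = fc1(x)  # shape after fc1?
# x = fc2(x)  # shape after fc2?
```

Input: (6, 1408) -> after fc1: (6, 576) -> Output: (6, 117)

Answer: (6, 117)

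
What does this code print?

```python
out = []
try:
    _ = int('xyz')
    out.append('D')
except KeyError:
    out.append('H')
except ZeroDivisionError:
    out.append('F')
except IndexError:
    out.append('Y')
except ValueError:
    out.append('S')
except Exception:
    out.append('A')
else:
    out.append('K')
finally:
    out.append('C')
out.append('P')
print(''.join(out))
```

Execution trace: 'S' (except ValueError) → 'C' (finally) → 'P' (after the try/except). Output: SCP

Answer: SCP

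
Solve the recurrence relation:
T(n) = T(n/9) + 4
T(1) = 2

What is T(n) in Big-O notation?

Each step divides n by 9 and adds 4. After log_9(n) steps we reach T(1)=2. So T(n) = 4·log_9(n) + 2 = O(log n).

Answer: O(log n)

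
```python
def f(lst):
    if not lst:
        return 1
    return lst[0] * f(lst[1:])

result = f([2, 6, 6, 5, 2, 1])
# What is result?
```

Product over [2, 6, 6, 5, 2, 1] = 2 * 6 * 6 * 5 * 2 * 1 = 720

Answer: 720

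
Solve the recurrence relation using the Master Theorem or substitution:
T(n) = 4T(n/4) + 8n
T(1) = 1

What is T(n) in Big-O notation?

By Master Theorem: a=4, b=4, f(n)=8n. Since log_4(4) = 1 and f(n) = Θ(n^1), Case 2 applies. T(n) = O(n log n).

Answer: O(n log n)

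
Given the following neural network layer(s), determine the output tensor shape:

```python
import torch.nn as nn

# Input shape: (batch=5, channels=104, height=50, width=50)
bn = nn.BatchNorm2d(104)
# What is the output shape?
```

Input: (5, 104, 50, 50) -> Output: (5, 104, 50, 50)

Answer: (5, 104, 50, 50)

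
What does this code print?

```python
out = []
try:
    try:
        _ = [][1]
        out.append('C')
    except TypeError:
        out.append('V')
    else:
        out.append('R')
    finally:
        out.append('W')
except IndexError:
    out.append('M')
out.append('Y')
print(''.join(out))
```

Execution trace: 'W' (finally) → 'M' (outer except IndexError) → 'Y' (after the try/except). Output: WMY

Answer: WMY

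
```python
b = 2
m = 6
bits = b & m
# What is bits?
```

Trace:
`b = 2` → b = 2
`m = 6` → m = 6
`bits = b & m` → bits = 2
So bits = 2

Answer: 2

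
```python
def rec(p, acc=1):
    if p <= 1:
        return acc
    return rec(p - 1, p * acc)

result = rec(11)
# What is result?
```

Accumulator trace (n, acc): (11, 1) -> (10, 11) -> (9, 110) -> (8, 990) -> (7, 7920) -> (6, 55440) -> (5, 332640) -> (4, 1663200) -> (3, 6652800) -> (2, 19958400) -> (1, 39916800) -> return 39916800

Answer: 39916800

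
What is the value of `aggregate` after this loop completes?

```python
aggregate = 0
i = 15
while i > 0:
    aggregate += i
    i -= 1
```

Sum 15 down to 1
`aggregate` takes the values: 0 → 15 → 29 → 42 → 54 → 65 → 75 → 84 → 92 → 99 → 105 → 110 → 114 → 117 → 119 → 120

Answer: 120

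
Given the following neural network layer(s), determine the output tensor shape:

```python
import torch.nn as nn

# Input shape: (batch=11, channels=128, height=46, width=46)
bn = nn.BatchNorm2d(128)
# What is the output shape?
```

Input: (11, 128, 46, 46) -> Output: (11, 128, 46, 46)

Answer: (11, 128, 46, 46)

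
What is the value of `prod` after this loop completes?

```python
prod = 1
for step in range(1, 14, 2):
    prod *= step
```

Product of 1, 3, 5, ... up to 13
`prod` takes the values: 1 → 3 → 15 → 105 → 945 → 10395 → 135135

Answer: 135135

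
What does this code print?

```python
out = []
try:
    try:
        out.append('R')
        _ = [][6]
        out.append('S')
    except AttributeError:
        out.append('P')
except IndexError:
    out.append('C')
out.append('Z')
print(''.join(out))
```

Execution trace: 'R' (try body) → 'C' (outer except IndexError) → 'Z' (after the try/except). Output: RCZ

Answer: RCZ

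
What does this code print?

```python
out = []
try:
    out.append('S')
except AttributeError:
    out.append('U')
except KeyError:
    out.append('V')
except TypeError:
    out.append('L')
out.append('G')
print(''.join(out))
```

Execution trace: 'S' (try body, no exception) → 'G' (after the try/except). Output: SG

Answer: SG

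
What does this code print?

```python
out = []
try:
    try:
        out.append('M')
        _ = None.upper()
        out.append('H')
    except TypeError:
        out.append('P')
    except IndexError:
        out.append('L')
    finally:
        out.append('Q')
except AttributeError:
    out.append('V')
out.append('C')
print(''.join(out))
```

Execution trace: 'M' (try body) → 'Q' (finally) → 'V' (outer except AttributeError) → 'C' (after the try/except). Output: MQVC

Answer: MQVC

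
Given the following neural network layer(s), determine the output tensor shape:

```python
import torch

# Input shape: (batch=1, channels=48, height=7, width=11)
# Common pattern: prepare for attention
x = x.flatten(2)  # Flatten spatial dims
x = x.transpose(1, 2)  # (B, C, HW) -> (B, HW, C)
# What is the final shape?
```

Input: (1, 48, 7, 11) -> after flatten(2): (1, 48, 77) -> Output: (1, 77, 48)

Answer: (1, 77, 48)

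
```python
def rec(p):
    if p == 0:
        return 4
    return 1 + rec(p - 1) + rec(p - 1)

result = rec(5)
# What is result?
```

rec(p) = 1 + 2·rec(p-1), rec(0)=4. Closed form: (4+1)·2^5 - 1 = 159.

Answer: 159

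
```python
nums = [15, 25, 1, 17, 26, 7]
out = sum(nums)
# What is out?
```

Trace:
`nums = [15, 25, 1, 17, 26, 7]` → nums = [15, 25, 1, 17, 26, 7]
`out = sum(nums)` → out = 91
So out = 91

Answer: 91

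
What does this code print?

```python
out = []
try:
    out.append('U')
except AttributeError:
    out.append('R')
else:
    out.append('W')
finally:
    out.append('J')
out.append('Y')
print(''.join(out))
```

Execution trace: 'U' (try body, no exception) → 'W' (else) → 'J' (finally) → 'Y' (after the try/except). Output: UWJY

Answer: UWJY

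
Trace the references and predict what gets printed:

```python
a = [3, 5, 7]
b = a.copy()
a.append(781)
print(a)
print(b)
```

Key concept: list.copy() creates independent copy.
Step by step:
`a = [3, 5, 7]` → a = [3, 5, 7]
`b = a.copy()` → b = [3, 5, 7]
`a.append(781)` → a = [3, 5, 7, 781]
`print(a)` → prints [3, 5, 7, 781]
`print(b)` → prints [3, 5, 7]

Answer:
[3, 5, 7, 781]
[3, 5, 7]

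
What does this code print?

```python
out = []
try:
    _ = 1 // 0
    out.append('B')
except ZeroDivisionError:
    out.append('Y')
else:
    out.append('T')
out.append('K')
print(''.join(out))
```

Execution trace: 'Y' (except ZeroDivisionError) → 'K' (after the try/except). Output: YK

Answer: YK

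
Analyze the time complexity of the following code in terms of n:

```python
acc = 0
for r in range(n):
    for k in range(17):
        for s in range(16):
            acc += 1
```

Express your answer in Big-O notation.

Each loop level contributes: n × 1 × 1. Multiplying the contributions gives O(n).

Answer: O(n)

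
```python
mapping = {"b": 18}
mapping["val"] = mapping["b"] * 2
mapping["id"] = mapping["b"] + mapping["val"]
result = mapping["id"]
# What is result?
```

Trace:
`mapping = {"b": 18}` → mapping = {'b': 18}
`mapping["val"] = mapping["b"] * 2` → mapping = {'b': 18, 'val': 36}
`mapping["id"] = mapping["b"] + mapping["val"]` → mapping = {'b': 18, 'val': 36, 'id': 54}
`result = mapping["id"]` → result = 54
So result = 54

Answer: 54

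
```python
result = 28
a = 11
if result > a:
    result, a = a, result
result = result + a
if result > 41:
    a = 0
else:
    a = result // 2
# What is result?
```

Trace:
`result = 28` → result = 28
`a = 11` → a = 11
`if result > a: ...` → result > a is True → result = 11; a = 28
`result = result + a` → result = 39
`if result > 41: ...` → result > 41 is False, take else branch → a = 19
So result = 39

Answer: 39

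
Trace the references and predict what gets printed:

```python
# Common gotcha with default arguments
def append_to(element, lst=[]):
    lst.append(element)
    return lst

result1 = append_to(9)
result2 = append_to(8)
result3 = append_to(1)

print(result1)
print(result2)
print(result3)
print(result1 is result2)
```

Key concept: mutable default argument gotcha.
Step by step:
`result1 = append_to(9)` → result1 = [9]
`result2 = append_to(8)` → result1 = [9, 8] (same object as result2); result2 = [9, 8] (same object as result1)
`result3 = append_to(1)` → result1 = [9, 8, 1] (same object as result2, result3); result2 = [9, 8, 1] (same object as result1, result3); result3 = [9, 8, 1] (same object as result1, result2)
`print(result1)` → prints [9, 8, 1]
`print(result2)` → prints [9, 8, 1]
`print(result3)` → prints [9, 8, 1]
`print(result1 is result2)` → prints True

Answer:
[9, 8, 1]
[9, 8, 1]
[9, 8, 1]
True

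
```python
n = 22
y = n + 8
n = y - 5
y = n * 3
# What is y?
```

Trace:
`n = 22` → n = 22
`y = n + 8` → y = 30
`n = y - 5` → n = 25
`y = n * 3` → y = 75
So y = 75

Answer: 75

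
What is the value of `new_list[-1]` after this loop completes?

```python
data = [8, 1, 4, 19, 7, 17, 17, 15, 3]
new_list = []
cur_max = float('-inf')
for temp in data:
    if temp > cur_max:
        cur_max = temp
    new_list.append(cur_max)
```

Running max ends at 19
`new_list` takes the values: [] → [8] → [8, 8] → [8, 8, 8] → [8, 8, 8, 19] → [8, 8, 8, 19, 19] → [8, 8, 8, 19, 19, 19] → [8, 8, 8, 19, 19, 19, 19] → [8, 8, 8, 19, 19, 19, 19, 19] → [8, 8, 8, 19, 19, 19, 19, 19, 19]
So `new_list[-1]` = 19

Answer: 19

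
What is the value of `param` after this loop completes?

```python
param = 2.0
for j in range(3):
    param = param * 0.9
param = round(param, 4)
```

Exponential decay: 2.0 * 0.9^3
`param` takes the values: 2.0 → 1.8 → 1.62 → 1.458

Answer: 1.458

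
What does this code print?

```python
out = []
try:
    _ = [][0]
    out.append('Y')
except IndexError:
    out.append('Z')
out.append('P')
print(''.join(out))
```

Execution trace: 'Z' (except IndexError) → 'P' (after the try/except). Output: ZP

Answer: ZP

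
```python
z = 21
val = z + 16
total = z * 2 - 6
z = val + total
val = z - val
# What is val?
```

Trace:
`z = 21` → z = 21
`val = z + 16` → val = 37
`total = z * 2 - 6` → total = 36
`z = val + total` → z = 73
`val = z - val` → val = 36
So val = 36

Answer: 36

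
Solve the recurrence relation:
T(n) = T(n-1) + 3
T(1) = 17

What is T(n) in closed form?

Unrolling: T(n) = T(1) + 3·(n-1) = 17 + 3(n-1) = 3n + 14.

Answer: T(n) = 3n + 14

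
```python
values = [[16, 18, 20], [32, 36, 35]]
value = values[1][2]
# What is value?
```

Trace:
`values = [[16, 18, 20], [32, 36, 35]]` → values = [[16, 18, 20], [32, 36, 35]]
`value = values[1][2]` → value = 35
So value = 35

Answer: 35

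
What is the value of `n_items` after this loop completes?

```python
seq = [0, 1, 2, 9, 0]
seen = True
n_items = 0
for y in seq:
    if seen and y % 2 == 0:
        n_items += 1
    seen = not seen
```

Count even values at even positions
`n_items` takes the values: 0 → 1 → 2 → 3

Answer: 3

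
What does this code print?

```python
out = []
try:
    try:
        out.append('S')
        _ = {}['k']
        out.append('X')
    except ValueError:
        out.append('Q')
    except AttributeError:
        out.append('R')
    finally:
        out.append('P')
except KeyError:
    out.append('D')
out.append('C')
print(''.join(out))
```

Execution trace: 'S' (inner try body) → 'P' (inner finally) → 'D' (outer except KeyError) → 'C' (after the try/except). Output: SPDC

Answer: SPDC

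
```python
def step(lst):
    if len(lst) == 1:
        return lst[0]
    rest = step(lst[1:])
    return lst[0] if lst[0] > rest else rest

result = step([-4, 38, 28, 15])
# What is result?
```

Recursive max over [-4, 38, 28, 15] = 38

Answer: 38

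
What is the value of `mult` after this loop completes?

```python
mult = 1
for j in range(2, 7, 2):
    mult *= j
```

Product of even numbers 2 to 6
`mult` takes the values: 1 → 2 → 8 → 48

Answer: 48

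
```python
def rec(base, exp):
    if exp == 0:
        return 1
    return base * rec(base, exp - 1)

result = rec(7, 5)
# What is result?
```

rec(7, 5) = 7 * 7 * 7 * 7 * 7 = 16807

Answer: 16807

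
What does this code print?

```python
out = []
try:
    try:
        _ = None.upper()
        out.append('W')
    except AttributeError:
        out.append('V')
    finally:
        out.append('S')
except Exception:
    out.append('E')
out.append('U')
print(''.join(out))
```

Execution trace: 'V' (inner except AttributeError) → 'S' (inner finally) → 'U' (after the try/except). Output: VSU

Answer: VSU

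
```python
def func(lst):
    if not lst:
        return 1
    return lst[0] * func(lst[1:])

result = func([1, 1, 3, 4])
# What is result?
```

Product over [1, 1, 3, 4] = 1 * 1 * 3 * 4 = 12

Answer: 12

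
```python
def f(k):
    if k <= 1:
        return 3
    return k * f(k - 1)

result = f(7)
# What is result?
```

f(7) = 7 * 6 * 5 * 4 * 3 * 2 * 3 = 15120

Answer: 15120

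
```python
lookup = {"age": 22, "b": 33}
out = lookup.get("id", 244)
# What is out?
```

Trace:
`lookup = {"age": 22, "b": 33}` → lookup = {'age': 22, 'b': 33}
`out = lookup.get("id", 244)` → out = 244
So out = 244

Answer: 244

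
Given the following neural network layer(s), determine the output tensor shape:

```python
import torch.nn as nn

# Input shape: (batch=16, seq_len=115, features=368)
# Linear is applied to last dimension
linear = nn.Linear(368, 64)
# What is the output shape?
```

Input: (16, 115, 368) -> Output: (16, 115, 64)

Answer: (16, 115, 64)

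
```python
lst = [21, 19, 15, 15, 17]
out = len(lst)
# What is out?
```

Trace:
`lst = [21, 19, 15, 15, 17]` → lst = [21, 19, 15, 15, 17]
`out = len(lst)` → out = 5
So out = 5

Answer: 5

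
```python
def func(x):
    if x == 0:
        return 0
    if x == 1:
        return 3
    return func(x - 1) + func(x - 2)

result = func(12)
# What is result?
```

Build up from base cases: func(0)=0, func(1)=3, func(2)=3, func(3)=6, func(4)=9, func(5)=15, func(6)=24, ..., func(12)=432

Answer: 432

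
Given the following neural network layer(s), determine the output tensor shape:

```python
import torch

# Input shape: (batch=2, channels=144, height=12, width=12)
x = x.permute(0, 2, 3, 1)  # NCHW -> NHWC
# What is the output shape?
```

Input: (2, 144, 12, 12) -> Output: (2, 12, 12, 144)

Answer: (2, 12, 12, 144)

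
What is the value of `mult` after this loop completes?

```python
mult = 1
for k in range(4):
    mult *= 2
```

2^4 = 16
`mult` takes the values: 1 → 2 → 4 → 8 → 16

Answer: 16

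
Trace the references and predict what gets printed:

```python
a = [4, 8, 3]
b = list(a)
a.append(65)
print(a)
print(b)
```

Key concept: list() constructor creates copy.
Step by step:
`a = [4, 8, 3]` → a = [4, 8, 3]
`b = list(a)` → b = [4, 8, 3]
`a.append(65)` → a = [4, 8, 3, 65]
`print(a)` → prints [4, 8, 3, 65]
`print(b)` → prints [4, 8, 3]

Answer:
[4, 8, 3, 65]
[4, 8, 3]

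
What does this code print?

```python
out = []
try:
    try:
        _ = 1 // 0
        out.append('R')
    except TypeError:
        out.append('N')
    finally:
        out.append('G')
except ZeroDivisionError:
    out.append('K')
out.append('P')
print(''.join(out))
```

Execution trace: 'G' (finally) → 'K' (outer except ZeroDivisionError) → 'P' (after the try/except). Output: GKP

Answer: GKP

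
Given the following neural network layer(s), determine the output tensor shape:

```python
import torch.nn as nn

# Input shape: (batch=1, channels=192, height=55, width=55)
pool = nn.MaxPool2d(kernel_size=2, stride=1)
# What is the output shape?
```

Input: (1, 192, 55, 55) -> Output: (1, 192, 54, 54)

Answer: (1, 192, 54, 54)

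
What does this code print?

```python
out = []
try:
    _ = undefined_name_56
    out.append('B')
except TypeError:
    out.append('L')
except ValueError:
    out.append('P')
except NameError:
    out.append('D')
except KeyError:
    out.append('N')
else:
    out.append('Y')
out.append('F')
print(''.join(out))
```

Execution trace: 'D' (except NameError) → 'F' (after the try/except). Output: DF

Answer: DF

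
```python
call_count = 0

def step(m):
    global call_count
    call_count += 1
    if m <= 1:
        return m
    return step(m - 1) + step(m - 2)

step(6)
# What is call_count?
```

Calls(m) = 1 + Calls(m-1) + Calls(m-2); Calls(0)=Calls(1)=1. For m=6 this gives 25.

Answer: 25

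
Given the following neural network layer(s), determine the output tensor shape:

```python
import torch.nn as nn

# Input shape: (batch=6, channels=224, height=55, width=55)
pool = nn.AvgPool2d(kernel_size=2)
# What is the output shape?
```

Input: (6, 224, 55, 55) -> Output: (6, 224, 27, 27)

Answer: (6, 224, 27, 27)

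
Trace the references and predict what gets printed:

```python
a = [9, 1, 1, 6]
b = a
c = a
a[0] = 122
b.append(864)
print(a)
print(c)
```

Key concept: multiple aliases.
Step by step:
`a = [9, 1, 1, 6]` → a = [9, 1, 1, 6]
`b = a` → b = [9, 1, 1, 6] (same object as a)
`c = a` → c = [9, 1, 1, 6] (same object as a, b)
`a[0] = 122` → a = [122, 1, 1, 6] (same object as b, c); b = [122, 1, 1, 6] (same object as a, c); c = [122, 1, 1, 6] (same object as a, b)
`b.append(864)` → a = [122, 1, 1, 6, 864] (same object as b, c); b = [122, 1, 1, 6, 864] (same object as a, c); c = [122, 1, 1, 6, 864] (same object as a, b)
`print(a)` → prints [122, 1, 1, 6, 864]
`print(c)` → prints [122, 1, 1, 6, 864]

Answer:
[122, 1, 1, 6, 864]
[122, 1, 1, 6, 864]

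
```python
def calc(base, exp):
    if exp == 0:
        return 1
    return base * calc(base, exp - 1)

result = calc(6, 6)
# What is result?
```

calc(6, 6) = 6 * 6 * 6 * 6 * 6 * 6 = 46656

Answer: 46656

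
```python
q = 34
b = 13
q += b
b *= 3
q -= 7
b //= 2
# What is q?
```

Trace:
`q = 34` → q = 34
`b = 13` → b = 13
`q += b` → q = 47
`b *= 3` → b = 39
`q -= 7` → q = 40
`b //= 2` → b = 19
So q = 40

Answer: 40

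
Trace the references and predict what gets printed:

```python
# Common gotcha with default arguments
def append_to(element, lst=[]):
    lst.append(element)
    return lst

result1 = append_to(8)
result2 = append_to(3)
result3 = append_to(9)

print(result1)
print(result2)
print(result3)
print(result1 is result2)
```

Key concept: mutable default argument gotcha.
Step by step:
`result1 = append_to(8)` → result1 = [8]
`result2 = append_to(3)` → result1 = [8, 3] (same object as result2); result2 = [8, 3] (same object as result1)
`result3 = append_to(9)` → result1 = [8, 3, 9] (same object as result2, result3); result2 = [8, 3, 9] (same object as result1, result3); result3 = [8, 3, 9] (same object as result1, result2)
`print(result1)` → prints [8, 3, 9]
`print(result2)` → prints [8, 3, 9]
`print(result3)` → prints [8, 3, 9]
`print(result1 is result2)` → prints True

Answer:
[8, 3, 9]
[8, 3, 9]
[8, 3, 9]
True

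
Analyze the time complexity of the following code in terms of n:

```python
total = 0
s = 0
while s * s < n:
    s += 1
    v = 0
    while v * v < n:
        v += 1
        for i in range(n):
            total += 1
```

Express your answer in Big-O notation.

Each loop level contributes: √n × √n × n. Multiplying the contributions gives O(n^2).

Answer: O(n^2)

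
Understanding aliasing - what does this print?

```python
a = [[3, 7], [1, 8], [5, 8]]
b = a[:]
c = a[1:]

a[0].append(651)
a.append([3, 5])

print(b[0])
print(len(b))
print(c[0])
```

Key concept: slice with nested mutation.
Step by step:
`a = [[3, 7], [1, 8], [5, 8]]` → a = [[3, 7], [1, 8], [5, 8]]
`b = a[:]` → b = [[3, 7], [1, 8], [5, 8]]
`c = a[1:]` → c = [[1, 8], [5, 8]]
`a[0].append(651)` → a = [[3, 7, 651], [1, 8], [5, 8]]; b = [[3, 7, 651], [1, 8], [5, 8]]
`a.append([3, 5])` → a = [[3, 7, 651], [1, 8], [5, 8], [3, 5]]
`print(b[0])` → prints [3, 7, 651]
`print(len(b))` → prints 3
`print(c[0])` → prints [1, 8]

Answer:
[3, 7, 651]
3
[1, 8]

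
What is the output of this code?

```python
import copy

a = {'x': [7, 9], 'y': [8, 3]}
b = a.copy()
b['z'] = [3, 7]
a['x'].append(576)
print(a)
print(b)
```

Key concept: shallow copy of dict with mutable values.
Step by step:
`a = {'x': [7, 9], 'y': [8, 3]}` → a = {'x': [7, 9], 'y': [8, 3]}
`b = a.copy()` → b = {'x': [7, 9], 'y': [8, 3]}
`b['z'] = [3, 7]` → b = {'x': [7, 9], 'y': [8, 3], 'z': [3, 7]}
`a['x'].append(576)` → a = {'x': [7, 9, 576], 'y': [8, 3]}; b = {'x': [7, 9, 576], 'y': [8, 3], 'z': [3, 7]}
`print(a)` → prints {'x': [7, 9, 576], 'y': [8, 3]}
`print(b)` → prints {'x': [7, 9, 576], 'y': [8, 3], 'z': [3, 7]}

Answer:
{'x': [7, 9, 576], 'y': [8, 3]}
{'x': [7, 9, 576], 'y': [8, 3], 'z': [3, 7]}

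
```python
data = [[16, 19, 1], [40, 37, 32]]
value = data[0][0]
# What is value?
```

Trace:
`data = [[16, 19, 1], [40, 37, 32]]` → data = [[16, 19, 1], [40, 37, 32]]
`value = data[0][0]` → value = 16
So value = 16

Answer: 16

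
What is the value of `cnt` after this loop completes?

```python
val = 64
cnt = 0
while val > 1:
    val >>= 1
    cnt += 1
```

Count right shifts until 1
`cnt` takes the values: 0 → 1 → 2 → 3 → 4 → 5 → 6

Answer: 6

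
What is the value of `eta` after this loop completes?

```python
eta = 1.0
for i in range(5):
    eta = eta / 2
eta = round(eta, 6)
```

Halving LR 5 times: 1 / 2^5
`eta` takes the values: 1.0 → 0.5 → 0.25 → 0.125 → 0.0625 → 0.03125

Answer: 0.03125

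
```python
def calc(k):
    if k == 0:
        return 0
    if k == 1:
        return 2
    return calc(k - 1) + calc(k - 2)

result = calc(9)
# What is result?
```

Build up from base cases: calc(0)=0, calc(1)=2, calc(2)=2, calc(3)=4, calc(4)=6, calc(5)=10, calc(6)=16, ..., calc(9)=68

Answer: 68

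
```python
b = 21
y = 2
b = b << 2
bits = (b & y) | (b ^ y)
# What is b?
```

Trace:
`b = 21` → b = 21
`y = 2` → y = 2
`b = b << 2` → b = 84
`bits = (b & y) | (b ^ y)` → bits = 86
So b = 84

Answer: 84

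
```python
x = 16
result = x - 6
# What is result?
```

Trace:
`x = 16` → x = 16
`result = x - 6` → result = 10
So result = 10

Answer: 10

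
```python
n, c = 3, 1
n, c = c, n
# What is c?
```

Trace:
`n, c = 3, 1` → n = 3; c = 1
`n, c = c, n` → n = 1; c = 3
So c = 3

Answer: 3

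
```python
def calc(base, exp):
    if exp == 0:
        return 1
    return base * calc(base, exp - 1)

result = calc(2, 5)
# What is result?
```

calc(2, 5) = 2 * 2 * 2 * 2 * 2 = 32

Answer: 32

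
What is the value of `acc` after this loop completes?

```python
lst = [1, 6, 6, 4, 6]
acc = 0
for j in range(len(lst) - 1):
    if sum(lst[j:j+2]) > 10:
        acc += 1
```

Count windows with sum > 10
`acc` takes the values: 0 → 1

Answer: 1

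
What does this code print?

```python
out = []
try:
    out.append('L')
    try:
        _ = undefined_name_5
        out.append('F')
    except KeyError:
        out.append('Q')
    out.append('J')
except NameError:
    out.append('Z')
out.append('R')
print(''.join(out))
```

Execution trace: 'L' (try body) → 'Z' (except NameError) → 'R' (after the try/except). Output: LZR

Answer: LZR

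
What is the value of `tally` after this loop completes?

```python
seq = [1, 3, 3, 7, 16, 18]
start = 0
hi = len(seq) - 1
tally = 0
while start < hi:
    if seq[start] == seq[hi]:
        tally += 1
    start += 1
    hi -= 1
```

Count matching pairs from ends
`tally` takes the values: 0

Answer: 0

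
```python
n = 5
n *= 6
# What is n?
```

Trace:
`n = 5` → n = 5
`n *= 6` → n = 30
So n = 30

Answer: 30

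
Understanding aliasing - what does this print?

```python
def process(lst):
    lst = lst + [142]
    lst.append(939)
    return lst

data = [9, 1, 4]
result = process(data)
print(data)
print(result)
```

Key concept: rebinding parameter vs mutation.
Step by step:
`data = [9, 1, 4]` → data = [9, 1, 4]
`result = process(data)` → result = [9, 1, 4, 142, 939]
`print(data)` → prints [9, 1, 4]
`print(result)` → prints [9, 1, 4, 142, 939]

Answer:
[9, 1, 4]
[9, 1, 4, 142, 939]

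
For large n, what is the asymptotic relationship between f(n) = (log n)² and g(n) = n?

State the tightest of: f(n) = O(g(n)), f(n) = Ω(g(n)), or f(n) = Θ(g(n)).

(log n)² vs n: f(n) = O(g(n)) but not Ω(g(n)) — n grows strictly faster than (log n)².

Answer: f(n) = O(g(n)) but not Ω(g(n)) — n grows strictly faster than (log n)².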